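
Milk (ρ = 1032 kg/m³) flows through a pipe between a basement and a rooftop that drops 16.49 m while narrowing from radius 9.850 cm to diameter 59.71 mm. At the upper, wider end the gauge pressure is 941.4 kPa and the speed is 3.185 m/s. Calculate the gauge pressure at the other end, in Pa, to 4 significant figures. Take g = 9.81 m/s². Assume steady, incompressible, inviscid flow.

P₂ ≈ 493400 Pa

Continuity gives A₁v₁ = A₂v₂, so v₂ = (304.8 cm²)/(28.00 cm²) × 3.185 m/s = 34.67 m/s.
Energy conservation along the streamline gives P₂ = P₁ − ½ρ(v₂² − v₁²) − ρg(h₂ − h₁).
P₂ = 941400 + ½·1032·(3.185² − 34.67²) − 1032·9.81·(−16.49) = 941400 + (-615000) − (-166900) = 493400 Pa.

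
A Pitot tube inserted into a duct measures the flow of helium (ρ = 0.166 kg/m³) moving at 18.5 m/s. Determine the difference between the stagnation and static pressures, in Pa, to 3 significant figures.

At the stagnation point the flow is brought to rest, so Bernoulli gives P_stag − P_static = ½ρv².
ΔP = ½·0.166·18.5² = 28.4 Pa.

ΔP ≈ 28.4 Pa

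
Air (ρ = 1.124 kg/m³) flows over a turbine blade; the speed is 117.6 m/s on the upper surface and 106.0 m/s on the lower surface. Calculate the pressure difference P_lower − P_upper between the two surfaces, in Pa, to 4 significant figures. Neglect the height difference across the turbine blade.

ΔP = 1458 Pa

With negligible Δh, P + ½ρv² is constant, so P_low − P_up = ½ρ(v_up² − v_low²).
ΔP = ½·1.124·(117.6² − 106.0²) = 1458 Pa.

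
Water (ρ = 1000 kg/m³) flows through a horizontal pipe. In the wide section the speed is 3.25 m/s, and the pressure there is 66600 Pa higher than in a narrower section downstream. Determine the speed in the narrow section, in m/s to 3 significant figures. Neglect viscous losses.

v₂ = 12.0 m/s

Along the level pipe P + ½ρv² is conserved, hence v₂² = v₁² + 2(P₁ − P₂)/ρ.
v₂ = √(3.25² + 2·66600/1000) = √(10.6 + 133) = 12.0 m/s.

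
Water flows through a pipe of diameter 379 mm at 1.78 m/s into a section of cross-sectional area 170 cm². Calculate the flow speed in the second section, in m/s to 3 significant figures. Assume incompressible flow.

Mass conservation (A₁v₁ = A₂v₂) gives v₂ = 1.78 × 1130/170 = 11.8 m/s.

v₂ = 11.8 m/s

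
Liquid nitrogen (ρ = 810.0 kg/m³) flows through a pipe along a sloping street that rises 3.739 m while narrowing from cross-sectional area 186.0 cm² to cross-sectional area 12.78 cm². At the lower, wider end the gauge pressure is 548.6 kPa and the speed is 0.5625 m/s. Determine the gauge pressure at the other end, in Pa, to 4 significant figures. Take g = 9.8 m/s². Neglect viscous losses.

Mass conservation (A₁v₁ = A₂v₂) gives v₂ = 0.5625 × 186.0/12.78 = 8.187 m/s.
Applying Bernoulli between the two ends and solving for P₂: P₂ = P₁ + ½ρ(v₁² − v₂²) − ρgΔh.
P₂ = 548600 + ½·810.0·(0.5625² − 8.187²) − 810.0·9.8·(+3.739) = 548600 + (-27020) − (29680) = 491900 Pa.

P₂ ≈ 491900 Pa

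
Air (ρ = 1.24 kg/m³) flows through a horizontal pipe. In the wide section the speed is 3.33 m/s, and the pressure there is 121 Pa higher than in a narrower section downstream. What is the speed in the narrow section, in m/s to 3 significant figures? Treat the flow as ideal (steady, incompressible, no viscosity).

14.4 m/s

Horizontal Bernoulli: P₁ + ½ρv₁² = P₂ + ½ρv₂², so v₂² = v₁² + 2(P₁ − P₂)/ρ.
v₂ = √(3.33² + 2·121/1.24) = √(11.1 + 195) = 14.4 m/s.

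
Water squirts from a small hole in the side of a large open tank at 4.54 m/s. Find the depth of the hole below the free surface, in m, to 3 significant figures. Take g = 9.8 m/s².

Torricelli: v = √(2gh), so h = v²/(2g).
h = 4.54²/(2·9.8) = 20.6/19.60 = 1.05 m.

h = 1.05 m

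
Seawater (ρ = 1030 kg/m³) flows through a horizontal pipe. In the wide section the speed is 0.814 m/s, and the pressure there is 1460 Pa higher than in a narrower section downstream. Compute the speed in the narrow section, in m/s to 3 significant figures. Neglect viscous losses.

1.87 m/s

Horizontal Bernoulli: P₁ + ½ρv₁² = P₂ + ½ρv₂², so v₂² = v₁² + 2(P₁ − P₂)/ρ.
v₂ = √(0.814² + 2·1460/1030) = √(0.663 + 2.83) = 1.87 m/s.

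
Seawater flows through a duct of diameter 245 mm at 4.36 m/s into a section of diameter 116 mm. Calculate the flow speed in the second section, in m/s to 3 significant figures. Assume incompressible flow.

19.4 m/s

Continuity gives A₁v₁ = A₂v₂, so v₂ = (471 cm²)/(106 cm²) × 4.36 m/s = 19.4 m/s.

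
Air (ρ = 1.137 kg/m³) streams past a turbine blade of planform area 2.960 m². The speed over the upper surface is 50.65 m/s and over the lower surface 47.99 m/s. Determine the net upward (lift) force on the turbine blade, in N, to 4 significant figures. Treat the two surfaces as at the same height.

From P + ½ρv² = const at equal height, P_low − P_up = ½ρ(v_up² − v_low²).
ΔP = ½·1.137·(50.65² − 47.99²) = 149.2 Pa.
Lift = ΔP · A = 149.2 × 2.960 = 441.5 N.

441.5 N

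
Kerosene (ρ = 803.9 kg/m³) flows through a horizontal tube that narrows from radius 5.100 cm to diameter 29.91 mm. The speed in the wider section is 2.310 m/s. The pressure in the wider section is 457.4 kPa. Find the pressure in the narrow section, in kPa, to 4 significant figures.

The volume flow rate is constant, so v₂ = (A₁/A₂)v₁ = (81.71/7.026)·2.310 = 26.86 m/s.
Bernoulli (h₁ = h₂): P₁ − P₂ = ½ρ(v₂² − v₁²).
P₂ = P₁ − ½ρ(v₂² − v₁²) = 457400 − ½·803.9·(26.86² − 2.310²) = 457400 − 287900 = 169500 Pa.

P₂ ≈ 169.5 kPa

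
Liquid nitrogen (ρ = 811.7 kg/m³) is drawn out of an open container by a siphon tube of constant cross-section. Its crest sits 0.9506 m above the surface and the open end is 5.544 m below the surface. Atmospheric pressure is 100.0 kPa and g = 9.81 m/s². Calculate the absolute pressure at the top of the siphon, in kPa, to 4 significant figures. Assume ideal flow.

From the surface to the outlet (both open to atmosphere, surface at rest): v = √(2g·h_out) = √(2·9.81·5.544) = 10.43 m/s.
The bore is uniform, so the speed at the crest is the same v. Bernoulli surface→crest: P_atm = P_top + ½ρv² + ρg·h_top.
P_top = 100000 − ½·811.7·10.43² − 811.7·9.81·0.9506 = 48280 Pa.

48.28 kPa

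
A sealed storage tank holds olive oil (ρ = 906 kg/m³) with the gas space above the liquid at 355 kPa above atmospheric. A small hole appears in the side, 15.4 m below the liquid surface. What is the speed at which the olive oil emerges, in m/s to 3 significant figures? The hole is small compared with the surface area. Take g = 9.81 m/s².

v = 33.0 m/s

Take point 1 at the surface (v₁ ≈ 0) and point 2 at the hole (at atmospheric pressure). Bernoulli: P₁ + ρg h = P_atm + ½ρv₂².
With P₁ − P_atm = 355000 Pa, v₂ = √(2gh + 2ΔP/ρ) = √(2·9.81·15.4 + 2·355000/906) = 33.0 m/s.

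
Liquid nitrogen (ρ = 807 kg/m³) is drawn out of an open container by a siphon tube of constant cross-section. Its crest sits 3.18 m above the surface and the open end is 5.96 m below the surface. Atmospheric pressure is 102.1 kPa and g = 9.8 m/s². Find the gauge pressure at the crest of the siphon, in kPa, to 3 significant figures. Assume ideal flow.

-72.3 kPa

The outlet speed comes from Torricelli: v = √(2g·5.96) = 10.8 m/s.
The bore is uniform, so the speed at the crest is the same v. Bernoulli surface→crest: P_atm = P_top + ½ρv² + ρg·h_top.
P_top = 102100 − ½·807·10.8² − 807·9.8·3.18 = 29800 Pa. So P_gauge = P_top − P_atm = -72300 Pa.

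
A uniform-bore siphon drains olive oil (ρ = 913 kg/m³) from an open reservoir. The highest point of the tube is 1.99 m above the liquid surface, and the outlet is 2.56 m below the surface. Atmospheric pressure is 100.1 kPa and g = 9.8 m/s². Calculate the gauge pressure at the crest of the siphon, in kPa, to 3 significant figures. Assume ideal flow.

P_gauge ≈ -40.7 kPa

The outlet speed comes from Torricelli: v = √(2g·2.56) = 7.08 m/s.
Continuity keeps v the same throughout the tube; from surface to crest, P_atm + 0 = P_top + ½ρv² + ρg·h_top.
P_top = 100100 − ½·913·7.08² − 913·9.8·1.99 = 59400 Pa. So P_gauge = P_top − P_atm = -40700 Pa.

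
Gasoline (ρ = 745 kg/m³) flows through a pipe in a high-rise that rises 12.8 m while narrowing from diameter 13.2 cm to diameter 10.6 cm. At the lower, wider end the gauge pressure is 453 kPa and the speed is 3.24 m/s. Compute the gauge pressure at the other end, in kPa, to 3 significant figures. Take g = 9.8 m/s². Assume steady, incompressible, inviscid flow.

The volume flow rate is constant, so v₂ = (A₁/A₂)v₁ = (137/88.2)·3.24 = 5.02 m/s.
Applying Bernoulli between the two ends and solving for P₂: P₂ = P₁ + ½ρ(v₁² − v₂²) − ρgΔh.
P₂ = 453000 + ½·745·(3.24² − 5.02²) − 745·9.8·(+12.8) = 453000 + (-5490) − (93500) = 354000 Pa.

P₂ ≈ 354 kPa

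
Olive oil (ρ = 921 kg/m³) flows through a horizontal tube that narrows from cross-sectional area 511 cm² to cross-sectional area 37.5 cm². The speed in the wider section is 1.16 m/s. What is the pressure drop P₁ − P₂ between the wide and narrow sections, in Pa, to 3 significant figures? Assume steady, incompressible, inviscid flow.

The volume flow rate is constant, so v₂ = (A₁/A₂)v₁ = (511/37.5)·1.16 = 15.8 m/s.
Bernoulli (h₁ = h₂): P₁ − P₂ = ½ρ(v₂² − v₁²).
P₁ − P₂ = ½·921·(15.8² − 1.16²) = ½·921·249 = 114000 Pa.

ΔP ≈ 114000 Pa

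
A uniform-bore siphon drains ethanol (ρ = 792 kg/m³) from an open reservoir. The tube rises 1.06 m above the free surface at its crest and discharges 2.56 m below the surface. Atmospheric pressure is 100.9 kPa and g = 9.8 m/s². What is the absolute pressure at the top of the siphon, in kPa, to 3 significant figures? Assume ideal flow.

P_top = 72.8 kPa

From the surface to the outlet (both open to atmosphere, surface at rest): v = √(2g·h_out) = √(2·9.8·2.56) = 7.08 m/s.
Continuity keeps v the same throughout the tube; from surface to crest, P_atm + 0 = P_top + ½ρv² + ρg·h_top.
P_top = 100900 − ½·792·7.08² − 792·9.8·1.06 = 72800 Pa.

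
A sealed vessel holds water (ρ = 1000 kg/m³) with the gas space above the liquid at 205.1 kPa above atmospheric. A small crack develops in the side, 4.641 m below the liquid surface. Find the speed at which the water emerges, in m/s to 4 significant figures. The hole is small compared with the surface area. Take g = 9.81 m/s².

v ≈ 22.39 m/s

Take point 1 at the surface (v₁ ≈ 0) and point 2 at the hole (at atmospheric pressure). Bernoulli: P₁ + ρg h = P_atm + ½ρv₂².
With P₁ − P_atm = 205100 Pa, v₂ = √(2gh + 2ΔP/ρ) = √(2·9.81·4.641 + 2·205100/1000) = 22.39 m/s.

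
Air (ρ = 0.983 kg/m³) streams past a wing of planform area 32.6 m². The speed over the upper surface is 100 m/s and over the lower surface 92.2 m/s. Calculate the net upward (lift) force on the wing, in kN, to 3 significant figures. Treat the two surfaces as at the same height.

F = 24.0 kN

From P + ½ρv² = const at equal height, P_low − P_up = ½ρ(v_up² − v_low²).
ΔP = ½·0.983·(100² − 92.2²) = 737 Pa.
Lift = ΔP · A = 737 × 32.6 = 24000 N.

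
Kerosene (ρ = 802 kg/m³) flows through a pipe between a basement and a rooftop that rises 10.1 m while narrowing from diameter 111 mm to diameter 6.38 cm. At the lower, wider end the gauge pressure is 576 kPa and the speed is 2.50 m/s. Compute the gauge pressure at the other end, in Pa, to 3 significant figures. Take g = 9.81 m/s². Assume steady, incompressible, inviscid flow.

P₂ ≈ 476000 Pa

Continuity gives A₁v₁ = A₂v₂, so v₂ = (96.8 cm²)/(32.0 cm²) × 2.50 m/s = 7.57 m/s.
Applying Bernoulli between the two ends and solving for P₂: P₂ = P₁ + ½ρ(v₁² − v₂²) − ρgΔh.
P₂ = 576000 + ½·802·(2.50² − 7.57²) − 802·9.81·(+10.1) = 576000 + (-20500) − (79500) = 476000 Pa.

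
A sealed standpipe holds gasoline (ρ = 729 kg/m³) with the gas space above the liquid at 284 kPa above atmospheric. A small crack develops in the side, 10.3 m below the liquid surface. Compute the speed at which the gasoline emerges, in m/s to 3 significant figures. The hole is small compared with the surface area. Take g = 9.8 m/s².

Take point 1 at the surface (v₁ ≈ 0) and point 2 at the hole (at atmospheric pressure). Bernoulli: P₁ + ρg h = P_atm + ½ρv₂².
With P₁ − P_atm = 284000 Pa, v₂ = √(2gh + 2ΔP/ρ) = √(2·9.8·10.3 + 2·284000/729) = 31.3 m/s.

v = 31.3 m/s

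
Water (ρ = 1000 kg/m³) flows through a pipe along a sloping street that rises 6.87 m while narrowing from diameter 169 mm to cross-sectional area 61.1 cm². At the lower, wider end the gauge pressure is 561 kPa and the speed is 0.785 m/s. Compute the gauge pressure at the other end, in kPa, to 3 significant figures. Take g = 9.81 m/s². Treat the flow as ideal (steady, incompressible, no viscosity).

P₂ ≈ 490 kPa

Mass conservation (A₁v₁ = A₂v₂) gives v₂ = 0.785 × 224/61.1 = 2.88 m/s.
Applying Bernoulli between the two ends and solving for P₂: P₂ = P₁ + ½ρ(v₁² − v₂²) − ρgΔh.
P₂ = 561000 + ½·1000·(0.785² − 2.88²) − 1000·9.81·(+6.87) = 561000 + (-3840) − (67400) = 490000 Pa.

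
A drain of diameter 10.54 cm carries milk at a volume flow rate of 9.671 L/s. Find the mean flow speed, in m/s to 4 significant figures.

Q = 9.671 L/s = 0.009671 m³/s.
v = Q/A = 0.009671 / 0.008725 = 1.108 m/s.

v = 1.108 m/s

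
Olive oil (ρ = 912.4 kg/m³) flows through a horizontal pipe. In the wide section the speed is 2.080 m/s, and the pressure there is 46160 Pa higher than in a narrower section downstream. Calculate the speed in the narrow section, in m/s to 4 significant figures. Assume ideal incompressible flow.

With h₁ = h₂, rearranging Bernoulli gives v₂ = √(v₁² + 2ΔP/ρ).
v₂ = √(2.080² + 2·46160/912.4) = √(4.326 + 101.2) = 10.27 m/s.

v₂ ≈ 10.27 m/s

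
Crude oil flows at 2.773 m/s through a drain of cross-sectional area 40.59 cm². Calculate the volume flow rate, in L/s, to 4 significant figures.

Q ≈ 11.26 L/s

Q = A·v = 0.004059 m² × 2.773 m/s = 0.01126 m³/s.
Converting: 0.01126 m³/s × 1000 = 11.26 L/s.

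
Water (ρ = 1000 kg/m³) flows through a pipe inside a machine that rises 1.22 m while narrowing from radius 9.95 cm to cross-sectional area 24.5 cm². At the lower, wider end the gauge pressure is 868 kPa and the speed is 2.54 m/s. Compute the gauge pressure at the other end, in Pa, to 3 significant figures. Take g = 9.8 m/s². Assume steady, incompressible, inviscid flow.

P₂ ≈ 339000 Pa

Mass conservation (A₁v₁ = A₂v₂) gives v₂ = 2.54 × 311/24.5 = 32.2 m/s.
Energy conservation along the streamline gives P₂ = P₁ − ½ρ(v₂² − v₁²) − ρg(h₂ − h₁).
P₂ = 868000 + ½·1000·(2.54² − 32.2²) − 1000·9.8·(+1.22) = 868000 + (-517000) − (12000) = 339000 Pa.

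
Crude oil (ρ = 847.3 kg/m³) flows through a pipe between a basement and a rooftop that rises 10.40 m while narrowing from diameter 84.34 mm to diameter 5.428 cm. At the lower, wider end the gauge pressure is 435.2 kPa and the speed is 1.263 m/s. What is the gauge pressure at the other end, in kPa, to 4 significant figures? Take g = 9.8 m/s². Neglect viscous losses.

P₂ ≈ 345.6 kPa

The volume flow rate is constant, so v₂ = (A₁/A₂)v₁ = (55.87/23.14)·1.263 = 3.049 m/s.
Energy conservation along the streamline gives P₂ = P₁ − ½ρ(v₂² − v₁²) − ρg(h₂ − h₁).
P₂ = 435200 + ½·847.3·(1.263² − 3.049²) − 847.3·9.8·(+10.40) = 435200 + (-3263) − (86360) = 345600 Pa.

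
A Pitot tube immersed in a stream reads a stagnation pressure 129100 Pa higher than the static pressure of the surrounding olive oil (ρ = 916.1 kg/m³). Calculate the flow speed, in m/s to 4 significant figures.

v ≈ 16.79 m/s

The dynamic pressure equals the rise in static pressure at the stagnation point: ΔP = ½ρv².
v = √(2ΔP/ρ) = √(2·129100/916.1) = 16.79 m/s.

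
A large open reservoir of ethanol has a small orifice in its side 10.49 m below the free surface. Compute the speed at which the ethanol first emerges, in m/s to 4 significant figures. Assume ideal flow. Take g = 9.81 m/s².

The surface is effectively still and both ends are open, so ½v² = gh and v = √(2·9.81·10.49) = 14.35 m/s.

14.35 m/s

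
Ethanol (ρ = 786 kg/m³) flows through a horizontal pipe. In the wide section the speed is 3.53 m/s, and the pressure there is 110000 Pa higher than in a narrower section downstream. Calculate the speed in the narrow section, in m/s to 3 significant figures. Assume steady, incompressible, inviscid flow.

v₂ ≈ 17.1 m/s

Horizontal Bernoulli: P₁ + ½ρv₁² = P₂ + ½ρv₂², so v₂² = v₁² + 2(P₁ − P₂)/ρ.
v₂ = √(3.53² + 2·110000/786) = √(12.5 + 280) = 17.1 m/s.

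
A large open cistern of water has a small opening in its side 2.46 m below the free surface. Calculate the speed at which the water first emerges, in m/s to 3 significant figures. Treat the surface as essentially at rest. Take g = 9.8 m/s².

v ≈ 6.94 m/s

With the surface at rest and both surface and jet at atmospheric pressure, Bernoulli gives ρg h = ½ρv², so v = √(2gh) = √(2·9.8·2.46) = 6.94 m/s.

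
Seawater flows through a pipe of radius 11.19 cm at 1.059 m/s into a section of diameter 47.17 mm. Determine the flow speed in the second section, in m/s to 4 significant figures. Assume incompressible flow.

23.84 m/s

Mass conservation (A₁v₁ = A₂v₂) gives v₂ = 1.059 × 393.4/17.48 = 23.84 m/s.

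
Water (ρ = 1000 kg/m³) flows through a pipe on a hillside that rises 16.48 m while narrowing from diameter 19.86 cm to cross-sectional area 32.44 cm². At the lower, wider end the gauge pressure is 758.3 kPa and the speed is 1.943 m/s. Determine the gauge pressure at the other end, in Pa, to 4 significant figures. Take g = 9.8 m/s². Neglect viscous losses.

Continuity gives A₁v₁ = A₂v₂, so v₂ = (309.8 cm²)/(32.44 cm²) × 1.943 m/s = 18.55 m/s.
Energy conservation along the streamline gives P₂ = P₁ − ½ρ(v₂² − v₁²) − ρg(h₂ − h₁).
P₂ = 758300 + ½·1000·(1.943² − 18.55²) − 1000·9.8·(+16.48) = 758300 + (-170200) − (161500) = 426600 Pa.

P₂ ≈ 426600 Pa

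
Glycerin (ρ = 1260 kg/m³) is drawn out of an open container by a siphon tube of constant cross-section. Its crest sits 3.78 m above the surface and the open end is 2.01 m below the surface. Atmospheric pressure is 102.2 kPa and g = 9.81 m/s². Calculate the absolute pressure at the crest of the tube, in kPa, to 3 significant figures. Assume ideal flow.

P_top ≈ 30.6 kPa

From the surface to the outlet (both open to atmosphere, surface at rest): v = √(2g·h_out) = √(2·9.81·2.01) = 6.28 m/s.
With constant cross-section the crest speed equals v; applying Bernoulli from the surface up to the crest, P_top = P_atm − ½ρv² − ρg·h_top.
P_top = 102200 − ½·1260·6.28² − 1260·9.81·3.78 = 30600 Pa.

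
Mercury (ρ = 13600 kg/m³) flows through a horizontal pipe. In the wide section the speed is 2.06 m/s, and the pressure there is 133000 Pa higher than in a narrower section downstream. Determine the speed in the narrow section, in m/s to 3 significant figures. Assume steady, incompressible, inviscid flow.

v₂ ≈ 4.88 m/s

Along the level pipe P + ½ρv² is conserved, hence v₂² = v₁² + 2(P₁ − P₂)/ρ.
v₂ = √(2.06² + 2·133000/13600) = √(4.24 + 19.6) = 4.88 m/s.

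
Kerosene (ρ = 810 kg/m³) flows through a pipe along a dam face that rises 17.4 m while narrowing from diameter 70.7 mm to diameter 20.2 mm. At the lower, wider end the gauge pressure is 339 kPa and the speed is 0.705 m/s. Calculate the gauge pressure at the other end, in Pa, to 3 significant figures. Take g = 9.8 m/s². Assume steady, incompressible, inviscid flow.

Mass conservation (A₁v₁ = A₂v₂) gives v₂ = 0.705 × 39.3/3.20 = 8.64 m/s.
Bernoulli: P₁ + ½ρv₁² + ρg h₁ = P₂ + ½ρv₂² + ρg h₂, so P₂ = P₁ + ½ρ(v₁² − v₂²) − ρg(h₂ − h₁).
P₂ = 339000 + ½·810·(0.705² − 8.64²) − 810·9.8·(+17.4) = 339000 + (-30000) − (138000) = 171000 Pa.

171000 Pa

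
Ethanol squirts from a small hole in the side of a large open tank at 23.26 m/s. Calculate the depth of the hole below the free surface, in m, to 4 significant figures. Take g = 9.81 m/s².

h ≈ 27.58 m

Inverting v = √(2gh) gives h = v² / 2g.
h = 23.26²/(2·9.81) = 541.0/19.62 = 27.58 m.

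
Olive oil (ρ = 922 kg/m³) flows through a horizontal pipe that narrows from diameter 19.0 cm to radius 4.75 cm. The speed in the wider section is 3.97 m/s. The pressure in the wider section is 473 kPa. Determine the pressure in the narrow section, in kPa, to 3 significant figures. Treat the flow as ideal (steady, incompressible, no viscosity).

P₂ ≈ 364 kPa

Continuity gives A₁v₁ = A₂v₂, so v₂ = (284 cm²)/(70.9 cm²) × 3.97 m/s = 15.9 m/s.
The pipe is horizontal, so Bernoulli reduces to P₁ + ½ρv₁² = P₂ + ½ρv₂².
P₂ = P₁ − ½ρ(v₂² − v₁²) = 473000 − ½·922·(15.9² − 3.97²) = 473000 − 109000 = 364000 Pa.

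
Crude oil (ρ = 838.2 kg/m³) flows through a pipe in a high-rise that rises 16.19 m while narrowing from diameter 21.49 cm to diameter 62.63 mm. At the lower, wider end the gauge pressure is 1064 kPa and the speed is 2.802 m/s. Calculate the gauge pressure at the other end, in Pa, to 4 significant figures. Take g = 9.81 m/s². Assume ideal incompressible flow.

P₂ = 478100 Pa

Mass conservation (A₁v₁ = A₂v₂) gives v₂ = 2.802 × 362.7/30.81 = 32.99 m/s.
Applying Bernoulli between the two ends and solving for P₂: P₂ = P₁ + ½ρ(v₁² − v₂²) − ρgΔh.
P₂ = 1064000 + ½·838.2·(2.802² − 32.99²) − 838.2·9.81·(+16.19) = 1064000 + (-452800) − (133100) = 478100 Pa.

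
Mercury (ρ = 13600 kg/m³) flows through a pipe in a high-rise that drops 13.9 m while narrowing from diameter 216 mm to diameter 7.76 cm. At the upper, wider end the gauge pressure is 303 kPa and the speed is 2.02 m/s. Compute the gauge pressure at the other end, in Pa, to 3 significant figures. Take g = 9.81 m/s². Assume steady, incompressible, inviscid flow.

P₂ ≈ 520000 Pa

By continuity, v₂ = v₁·A₁/A₂ = 2.02·(366/47.3) = 15.7 m/s.
Bernoulli: P₁ + ½ρv₁² + ρg h₁ = P₂ + ½ρv₂² + ρg h₂, so P₂ = P₁ + ½ρ(v₁² − v₂²) − ρg(h₂ − h₁).
P₂ = 303000 + ½·13600·(2.02² − 15.7²) − 13600·9.81·(−13.9) = 303000 + (-1640000) − (-1850000) = 520000 Pa.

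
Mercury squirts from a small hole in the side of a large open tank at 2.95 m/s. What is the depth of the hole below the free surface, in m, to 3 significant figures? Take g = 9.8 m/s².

h ≈ 0.444 m

Inverting v = √(2gh) gives h = v² / 2g.
h = 2.95²/(2·9.8) = 8.70/19.60 = 0.444 m.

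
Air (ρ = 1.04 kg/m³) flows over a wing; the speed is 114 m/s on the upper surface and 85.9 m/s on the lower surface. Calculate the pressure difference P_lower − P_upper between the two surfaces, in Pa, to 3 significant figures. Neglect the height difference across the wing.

With negligible Δh, P + ½ρv² is constant, so P_low − P_up = ½ρ(v_up² − v_low²).
ΔP = ½·1.04·(114² − 85.9²) = 2920 Pa.

ΔP ≈ 2920 Pa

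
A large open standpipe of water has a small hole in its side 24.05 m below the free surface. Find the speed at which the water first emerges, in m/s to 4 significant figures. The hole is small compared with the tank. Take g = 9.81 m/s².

21.72 m/s

The surface is effectively still and both ends are open, so ½v² = gh and v = √(2·9.81·24.05) = 21.72 m/s.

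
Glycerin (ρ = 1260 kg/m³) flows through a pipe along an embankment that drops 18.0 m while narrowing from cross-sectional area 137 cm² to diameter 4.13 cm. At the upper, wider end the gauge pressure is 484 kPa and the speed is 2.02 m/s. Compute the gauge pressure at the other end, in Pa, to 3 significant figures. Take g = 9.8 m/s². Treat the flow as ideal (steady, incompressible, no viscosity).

P₂ = 440000 Pa

Mass conservation (A₁v₁ = A₂v₂) gives v₂ = 2.02 × 137/13.4 = 20.7 m/s.
Energy conservation along the streamline gives P₂ = P₁ − ½ρ(v₂² − v₁²) − ρg(h₂ − h₁).
P₂ = 484000 + ½·1260·(2.02² − 20.7²) − 1260·9.8·(−18.0) = 484000 + (-266000) − (-222000) = 440000 Pa.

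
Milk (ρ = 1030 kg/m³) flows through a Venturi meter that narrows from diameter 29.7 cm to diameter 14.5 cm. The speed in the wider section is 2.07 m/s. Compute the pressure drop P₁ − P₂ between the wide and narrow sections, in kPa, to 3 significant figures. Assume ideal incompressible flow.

Mass conservation (A₁v₁ = A₂v₂) gives v₂ = 2.07 × 693/165 = 8.68 m/s.
Along the horizontal streamline, P + ½ρv² is constant.
P₁ − P₂ = ½·1030·(8.68² − 2.07²) = ½·1030·71.1 = 36600 Pa.

ΔP ≈ 36.6 kPa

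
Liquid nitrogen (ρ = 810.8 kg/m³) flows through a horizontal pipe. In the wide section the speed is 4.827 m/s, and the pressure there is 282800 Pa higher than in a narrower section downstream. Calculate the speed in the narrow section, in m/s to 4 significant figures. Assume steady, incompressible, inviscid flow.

With h₁ = h₂, rearranging Bernoulli gives v₂ = √(v₁² + 2ΔP/ρ).
v₂ = √(4.827² + 2·282800/810.8) = √(23.30 + 697.6) = 26.85 m/s.

v₂ ≈ 26.85 m/s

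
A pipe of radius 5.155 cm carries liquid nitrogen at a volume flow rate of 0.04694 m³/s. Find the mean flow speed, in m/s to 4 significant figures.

v ≈ 5.623 m/s

Q = 0.04694 m³/s = 0.04694 m³/s.
v = Q/A = 0.04694 / 0.008348 = 5.623 m/s.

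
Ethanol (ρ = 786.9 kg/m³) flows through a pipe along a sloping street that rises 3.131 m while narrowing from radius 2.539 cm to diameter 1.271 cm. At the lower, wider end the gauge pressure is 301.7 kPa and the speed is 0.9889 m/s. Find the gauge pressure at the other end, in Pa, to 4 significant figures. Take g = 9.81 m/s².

179900 Pa

Continuity gives A₁v₁ = A₂v₂, so v₂ = (20.25 cm²)/(1.269 cm²) × 0.9889 m/s = 15.79 m/s.
Energy conservation along the streamline gives P₂ = P₁ − ½ρ(v₂² − v₁²) − ρg(h₂ − h₁).
P₂ = 301700 + ½·786.9·(0.9889² − 15.79²) − 786.9·9.81·(+3.131) = 301700 + (-97650) − (24170) = 179900 Pa.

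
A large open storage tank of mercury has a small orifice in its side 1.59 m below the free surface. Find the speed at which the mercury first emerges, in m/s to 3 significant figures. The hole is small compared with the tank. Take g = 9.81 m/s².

Torricelli's result v = √(2gh) gives v = √(2·9.81·1.59) = 5.59 m/s.

v ≈ 5.59 m/s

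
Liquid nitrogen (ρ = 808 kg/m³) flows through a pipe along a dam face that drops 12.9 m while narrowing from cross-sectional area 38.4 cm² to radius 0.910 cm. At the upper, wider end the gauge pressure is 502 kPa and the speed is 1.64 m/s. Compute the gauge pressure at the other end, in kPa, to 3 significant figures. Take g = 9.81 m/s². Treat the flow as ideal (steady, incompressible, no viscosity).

Continuity gives A₁v₁ = A₂v₂, so v₂ = (38.4 cm²)/(2.60 cm²) × 1.64 m/s = 24.2 m/s.
Bernoulli: P₁ + ½ρv₁² + ρg h₁ = P₂ + ½ρv₂² + ρg h₂, so P₂ = P₁ + ½ρ(v₁² − v₂²) − ρg(h₂ − h₁).
P₂ = 502000 + ½·808·(1.64² − 24.2²) − 808·9.81·(−12.9) = 502000 + (-236000) − (-102000) = 369000 Pa.

369 kPa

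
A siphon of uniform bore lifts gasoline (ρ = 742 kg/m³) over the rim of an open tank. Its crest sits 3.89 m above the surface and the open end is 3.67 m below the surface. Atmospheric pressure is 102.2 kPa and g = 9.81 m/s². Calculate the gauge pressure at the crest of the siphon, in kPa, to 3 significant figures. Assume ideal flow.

P_gauge ≈ -55.0 kPa

The outlet speed comes from Torricelli: v = √(2g·3.67) = 8.49 m/s.
The bore is uniform, so the speed at the crest is the same v. Bernoulli surface→crest: P_atm = P_top + ½ρv² + ρg·h_top.
P_top = 102200 − ½·742·8.49² − 742·9.81·3.89 = 47200 Pa. So P_gauge = P_top − P_atm = -55000 Pa.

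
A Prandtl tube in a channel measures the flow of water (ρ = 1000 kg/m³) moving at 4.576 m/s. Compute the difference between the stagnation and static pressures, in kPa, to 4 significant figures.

ΔP ≈ 10.47 kPa

At the stagnation point the flow is brought to rest, so Bernoulli gives P_stag − P_static = ½ρv².
ΔP = ½·1000·4.576² = 10470 Pa.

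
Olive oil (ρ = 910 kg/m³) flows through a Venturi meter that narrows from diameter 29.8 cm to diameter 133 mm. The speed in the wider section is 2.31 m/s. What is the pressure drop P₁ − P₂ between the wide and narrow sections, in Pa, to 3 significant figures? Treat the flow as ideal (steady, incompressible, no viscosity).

Mass conservation (A₁v₁ = A₂v₂) gives v₂ = 2.31 × 697/139 = 11.6 m/s.
The pipe is horizontal, so Bernoulli reduces to P₁ + ½ρv₁² = P₂ + ½ρv₂².
P₁ − P₂ = ½·910·(11.6² − 2.31²) = ½·910·129 = 58800 Pa.

58800 Pa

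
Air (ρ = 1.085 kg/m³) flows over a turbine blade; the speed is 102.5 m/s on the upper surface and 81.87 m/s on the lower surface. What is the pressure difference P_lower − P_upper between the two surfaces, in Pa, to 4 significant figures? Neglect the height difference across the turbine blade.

ΔP ≈ 2063 Pa

With negligible Δh, P + ½ρv² is constant, so P_low − P_up = ½ρ(v_up² − v_low²).
ΔP = ½·1.085·(102.5² − 81.87²) = 2063 Pa.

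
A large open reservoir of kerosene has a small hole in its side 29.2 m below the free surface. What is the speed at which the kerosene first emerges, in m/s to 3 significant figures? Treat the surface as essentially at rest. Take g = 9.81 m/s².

Torricelli's result v = √(2gh) gives v = √(2·9.81·29.2) = 23.9 m/s.

v = 23.9 m/s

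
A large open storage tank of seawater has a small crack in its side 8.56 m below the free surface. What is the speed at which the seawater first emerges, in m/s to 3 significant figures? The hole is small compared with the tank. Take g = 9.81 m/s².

The surface is effectively still and both ends are open, so ½v² = gh and v = √(2·9.81·8.56) = 13.0 m/s.

v ≈ 13.0 m/s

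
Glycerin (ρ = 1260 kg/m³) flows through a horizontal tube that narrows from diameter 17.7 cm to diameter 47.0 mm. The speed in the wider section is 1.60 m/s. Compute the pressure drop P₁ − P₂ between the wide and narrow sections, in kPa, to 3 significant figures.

The volume flow rate is constant, so v₂ = (A₁/A₂)v₁ = (246/17.3)·1.60 = 22.7 m/s.
The pipe is horizontal, so Bernoulli reduces to P₁ + ½ρv₁² = P₂ + ½ρv₂².
P₁ − P₂ = ½·1260·(22.7² − 1.60²) = ½·1260·512 = 323000 Pa.

ΔP ≈ 323 kPa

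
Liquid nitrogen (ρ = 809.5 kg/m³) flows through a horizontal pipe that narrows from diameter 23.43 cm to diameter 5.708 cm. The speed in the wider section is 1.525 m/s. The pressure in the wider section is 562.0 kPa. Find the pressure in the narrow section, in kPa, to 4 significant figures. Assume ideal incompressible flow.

P₂ = 295.7 kPa

Continuity gives A₁v₁ = A₂v₂, so v₂ = (431.2 cm²)/(25.59 cm²) × 1.525 m/s = 25.69 m/s.
The pipe is horizontal, so Bernoulli reduces to P₁ + ½ρv₁² = P₂ + ½ρv₂².
P₂ = P₁ − ½ρ(v₂² − v₁²) = 562000 − ½·809.5·(25.69² − 1.525²) = 562000 − 266300 = 295700 Pa.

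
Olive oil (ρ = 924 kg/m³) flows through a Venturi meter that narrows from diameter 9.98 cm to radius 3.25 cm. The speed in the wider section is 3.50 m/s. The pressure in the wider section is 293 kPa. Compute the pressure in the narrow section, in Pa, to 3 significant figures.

The volume flow rate is constant, so v₂ = (A₁/A₂)v₁ = (78.2/33.2)·3.50 = 8.25 m/s.
The pipe is horizontal, so Bernoulli reduces to P₁ + ½ρv₁² = P₂ + ½ρv₂².
P₂ = P₁ − ½ρ(v₂² − v₁²) = 293000 − ½·924·(8.25² − 3.50²) = 293000 − 25800 = 267000 Pa.

P₂ ≈ 267000 Pa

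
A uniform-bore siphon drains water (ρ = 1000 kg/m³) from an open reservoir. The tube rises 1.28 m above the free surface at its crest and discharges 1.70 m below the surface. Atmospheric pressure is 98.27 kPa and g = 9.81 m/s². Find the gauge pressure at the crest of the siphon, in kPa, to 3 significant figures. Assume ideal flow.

The outlet speed comes from Torricelli: v = √(2g·1.70) = 5.78 m/s.
Continuity keeps v the same throughout the tube; from surface to crest, P_atm + 0 = P_top + ½ρv² + ρg·h_top.
P_top = 98270 − ½·1000·5.78² − 1000·9.81·1.28 = 69000 Pa. So P_gauge = P_top − P_atm = -29200 Pa.

-29.2 kPa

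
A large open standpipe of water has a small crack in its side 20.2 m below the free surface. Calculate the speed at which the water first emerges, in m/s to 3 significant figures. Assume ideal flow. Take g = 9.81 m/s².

v = 19.9 m/s

With the surface at rest and both surface and jet at atmospheric pressure, Bernoulli gives ρg h = ½ρv², so v = √(2gh) = √(2·9.81·20.2) = 19.9 m/s.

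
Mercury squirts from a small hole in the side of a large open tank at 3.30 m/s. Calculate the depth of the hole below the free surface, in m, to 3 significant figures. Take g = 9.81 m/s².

Inverting v = √(2gh) gives h = v² / 2g.
h = 3.30²/(2·9.81) = 10.9/19.62 = 0.555 m.

h ≈ 0.555 m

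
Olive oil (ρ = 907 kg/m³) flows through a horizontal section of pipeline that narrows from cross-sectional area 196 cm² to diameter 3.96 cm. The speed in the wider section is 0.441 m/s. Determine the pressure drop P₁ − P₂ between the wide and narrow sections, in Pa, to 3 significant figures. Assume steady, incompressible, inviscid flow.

22200 Pa

Mass conservation (A₁v₁ = A₂v₂) gives v₂ = 0.441 × 196/12.3 = 7.02 m/s.
Bernoulli (h₁ = h₂): P₁ − P₂ = ½ρ(v₂² − v₁²).
P₁ − P₂ = ½·907·(7.02² − 0.441²) = ½·907·49.1 = 22200 Pa.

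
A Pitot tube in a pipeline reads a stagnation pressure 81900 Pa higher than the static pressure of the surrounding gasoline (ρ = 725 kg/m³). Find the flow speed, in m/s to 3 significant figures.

v ≈ 15.0 m/s

At the stagnation point the flow is brought to rest, so Bernoulli gives P_stag − P_static = ½ρv².
v = √(2ΔP/ρ) = √(2·81900/725) = 15.0 m/s.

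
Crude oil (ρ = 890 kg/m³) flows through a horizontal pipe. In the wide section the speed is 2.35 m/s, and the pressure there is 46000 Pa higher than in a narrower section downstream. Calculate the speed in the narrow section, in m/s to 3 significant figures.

v₂ = 10.4 m/s

Along the level pipe P + ½ρv² is conserved, hence v₂² = v₁² + 2(P₁ − P₂)/ρ.
v₂ = √(2.35² + 2·46000/890) = √(5.52 + 103) = 10.4 m/s.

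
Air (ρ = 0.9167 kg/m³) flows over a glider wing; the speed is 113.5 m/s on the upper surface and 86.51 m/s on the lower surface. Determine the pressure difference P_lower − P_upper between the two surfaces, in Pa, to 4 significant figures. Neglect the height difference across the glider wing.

Bernoulli (same height): P_lower − P_upper = ½ρ(v_upper² − v_lower²).
ΔP = ½·0.9167·(113.5² − 86.51²) = 2474 Pa.

ΔP = 2474 Pa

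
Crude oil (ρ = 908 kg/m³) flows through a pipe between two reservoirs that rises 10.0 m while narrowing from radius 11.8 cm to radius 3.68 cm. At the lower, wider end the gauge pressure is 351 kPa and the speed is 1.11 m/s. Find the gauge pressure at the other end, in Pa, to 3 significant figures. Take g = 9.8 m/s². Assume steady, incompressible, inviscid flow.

P₂ ≈ 203000 Pa

By continuity, v₂ = v₁·A₁/A₂ = 1.11·(437/42.5) = 11.4 m/s.
Energy conservation along the streamline gives P₂ = P₁ − ½ρ(v₂² − v₁²) − ρg(h₂ − h₁).
P₂ = 351000 + ½·908·(1.11² − 11.4²) − 908·9.8·(+10.0) = 351000 + (-58600) − (89000) = 203000 Pa.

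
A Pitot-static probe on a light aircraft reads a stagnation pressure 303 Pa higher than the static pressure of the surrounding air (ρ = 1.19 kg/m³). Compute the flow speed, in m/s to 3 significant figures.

The dynamic pressure equals the rise in static pressure at the stagnation point: ΔP = ½ρv².
v = √(2ΔP/ρ) = √(2·303/1.19) = 22.6 m/s.

v = 22.6 m/s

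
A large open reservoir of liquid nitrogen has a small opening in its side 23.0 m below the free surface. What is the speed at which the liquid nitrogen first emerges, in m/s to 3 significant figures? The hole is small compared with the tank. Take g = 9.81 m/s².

v ≈ 21.2 m/s

The surface is effectively still and both ends are open, so ½v² = gh and v = √(2·9.81·23.0) = 21.2 m/s.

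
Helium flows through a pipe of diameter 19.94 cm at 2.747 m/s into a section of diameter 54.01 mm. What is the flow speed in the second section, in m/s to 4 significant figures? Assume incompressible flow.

Mass conservation (A₁v₁ = A₂v₂) gives v₂ = 2.747 × 312.3/22.91 = 37.44 m/s.

v₂ = 37.44 m/s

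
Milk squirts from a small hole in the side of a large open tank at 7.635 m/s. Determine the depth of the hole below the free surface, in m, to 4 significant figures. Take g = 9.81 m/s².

Inverting v = √(2gh) gives h = v² / 2g.
h = 7.635²/(2·9.81) = 58.29/19.62 = 2.971 m.

h = 2.971 m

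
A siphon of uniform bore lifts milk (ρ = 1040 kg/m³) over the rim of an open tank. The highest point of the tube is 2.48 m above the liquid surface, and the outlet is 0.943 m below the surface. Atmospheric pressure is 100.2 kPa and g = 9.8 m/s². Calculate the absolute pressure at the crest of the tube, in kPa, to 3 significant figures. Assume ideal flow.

65.3 kPa

The outlet speed comes from Torricelli: v = √(2g·0.943) = 4.30 m/s.
The bore is uniform, so the speed at the crest is the same v. Bernoulli surface→crest: P_atm = P_top + ½ρv² + ρg·h_top.
P_top = 100200 − ½·1040·4.30² − 1040·9.8·2.48 = 65300 Pa.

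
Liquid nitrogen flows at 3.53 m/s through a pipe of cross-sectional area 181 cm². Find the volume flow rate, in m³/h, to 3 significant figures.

230 m³/h

Q = A·v = 0.0181 m² × 3.53 m/s = 0.0639 m³/s.
Converting: 0.0639 m³/s × 3600 = 230 m³/h.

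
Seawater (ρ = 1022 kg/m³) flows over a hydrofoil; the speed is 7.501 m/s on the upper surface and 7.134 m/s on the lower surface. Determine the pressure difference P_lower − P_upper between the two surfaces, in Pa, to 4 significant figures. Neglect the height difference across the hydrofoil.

Bernoulli (same height): P_lower − P_upper = ½ρ(v_upper² − v_lower²).
ΔP = ½·1022·(7.501² − 7.134²) = 2745 Pa.

ΔP ≈ 2745 Pa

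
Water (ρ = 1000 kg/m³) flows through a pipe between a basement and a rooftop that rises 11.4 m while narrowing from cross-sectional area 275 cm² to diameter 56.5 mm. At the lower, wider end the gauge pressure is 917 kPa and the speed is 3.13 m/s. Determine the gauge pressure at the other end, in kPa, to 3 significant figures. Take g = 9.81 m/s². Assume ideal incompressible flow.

P₂ = 221 kPa

By continuity, v₂ = v₁·A₁/A₂ = 3.13·(275/25.1) = 34.3 m/s.
Applying Bernoulli between the two ends and solving for P₂: P₂ = P₁ + ½ρ(v₁² − v₂²) − ρgΔh.
P₂ = 917000 + ½·1000·(3.13² − 34.3²) − 1000·9.81·(+11.4) = 917000 + (-584000) − (112000) = 221000 Pa.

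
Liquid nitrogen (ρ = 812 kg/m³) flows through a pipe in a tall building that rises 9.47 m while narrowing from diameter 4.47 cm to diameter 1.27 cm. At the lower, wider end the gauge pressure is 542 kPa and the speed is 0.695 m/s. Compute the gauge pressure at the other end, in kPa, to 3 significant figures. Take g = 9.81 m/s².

P₂ = 437 kPa

By continuity, v₂ = v₁·A₁/A₂ = 0.695·(15.7/1.27) = 8.61 m/s.
Applying Bernoulli between the two ends and solving for P₂: P₂ = P₁ + ½ρ(v₁² − v₂²) − ρgΔh.
P₂ = 542000 + ½·812·(0.695² − 8.61²) − 812·9.81·(+9.47) = 542000 + (-29900) − (75400) = 437000 Pa.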